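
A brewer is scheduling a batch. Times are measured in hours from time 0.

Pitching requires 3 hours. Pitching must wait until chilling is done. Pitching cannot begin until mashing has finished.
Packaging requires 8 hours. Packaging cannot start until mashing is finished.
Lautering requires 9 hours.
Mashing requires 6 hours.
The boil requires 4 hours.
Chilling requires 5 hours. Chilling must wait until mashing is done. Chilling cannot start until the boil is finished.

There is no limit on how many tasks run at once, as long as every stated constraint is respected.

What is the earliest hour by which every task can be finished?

The boil can start immediately at hour 0; it finishes at hour 4.
Lautering has no prerequisites, so it starts at hour 0 and finishes at hour 9.
Mashing has no prerequisites, so it starts at hour 0 and finishes at hour 6.
After mashing (finishes hour 6), packaging can start at hour 6 and finishes at hour 14.
Chilling has to wait for mashing (finishes hour 6); the boil (finishes hour 4). The latest of these is hour 6, so chilling runs hour 6 to 6 + 5 = hour 11.
Pitching needs all of chilling (finishes hour 11); mashing (finishes hour 6). That puts its earliest start at hour 11; it finishes at 11 + 3 = hour 14.
All tasks are finished once the last one completes. Finish times: Mashing at 6, Lautering at 9, The boil at 4, Chilling at 11, Pitching at 14, Packaging at 14. The latest is hour 14.

14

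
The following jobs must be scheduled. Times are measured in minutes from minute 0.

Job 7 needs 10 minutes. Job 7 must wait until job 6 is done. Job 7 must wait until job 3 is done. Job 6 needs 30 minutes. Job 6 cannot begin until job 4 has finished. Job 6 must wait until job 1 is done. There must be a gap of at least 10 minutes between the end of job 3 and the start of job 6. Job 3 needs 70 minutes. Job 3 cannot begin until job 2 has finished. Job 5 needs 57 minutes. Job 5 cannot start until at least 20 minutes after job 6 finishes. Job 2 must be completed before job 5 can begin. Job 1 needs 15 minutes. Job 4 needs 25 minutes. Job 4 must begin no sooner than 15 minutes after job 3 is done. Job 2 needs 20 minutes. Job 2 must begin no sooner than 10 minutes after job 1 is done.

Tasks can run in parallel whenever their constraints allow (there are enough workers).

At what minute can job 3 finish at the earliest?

Nothing blocks job 1, so it runs from minute 0 to minute 15.
After job 1 (finishes minute 15, plus 10-minute gap → minute 25), job 2 can start at minute 25 and finishes at minute 45.
Job 3 waits on job 2 (finishes minute 45), so it starts at minute 45 and finishes at 45 + 70 = minute 115.

115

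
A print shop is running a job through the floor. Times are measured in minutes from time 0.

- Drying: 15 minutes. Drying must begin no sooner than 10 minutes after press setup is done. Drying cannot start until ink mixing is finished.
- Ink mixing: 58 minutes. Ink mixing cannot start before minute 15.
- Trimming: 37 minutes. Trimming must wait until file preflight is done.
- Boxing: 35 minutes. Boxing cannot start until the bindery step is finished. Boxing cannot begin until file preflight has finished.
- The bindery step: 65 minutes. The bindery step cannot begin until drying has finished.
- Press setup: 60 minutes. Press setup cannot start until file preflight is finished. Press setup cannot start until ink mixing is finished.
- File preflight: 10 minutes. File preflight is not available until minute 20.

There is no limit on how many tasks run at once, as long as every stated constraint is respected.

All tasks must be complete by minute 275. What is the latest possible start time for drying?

To finish by minute 275, boxing (duration 35) must start no later than minute 240.
The bindery step feeds into boxing (must start by minute 240); so the bindery step must finish by minute 240 and therefore start by minute 175.
Drying feeds into the bindery step (must start by minute 175); so drying must finish by minute 175 and therefore start by minute 160.

160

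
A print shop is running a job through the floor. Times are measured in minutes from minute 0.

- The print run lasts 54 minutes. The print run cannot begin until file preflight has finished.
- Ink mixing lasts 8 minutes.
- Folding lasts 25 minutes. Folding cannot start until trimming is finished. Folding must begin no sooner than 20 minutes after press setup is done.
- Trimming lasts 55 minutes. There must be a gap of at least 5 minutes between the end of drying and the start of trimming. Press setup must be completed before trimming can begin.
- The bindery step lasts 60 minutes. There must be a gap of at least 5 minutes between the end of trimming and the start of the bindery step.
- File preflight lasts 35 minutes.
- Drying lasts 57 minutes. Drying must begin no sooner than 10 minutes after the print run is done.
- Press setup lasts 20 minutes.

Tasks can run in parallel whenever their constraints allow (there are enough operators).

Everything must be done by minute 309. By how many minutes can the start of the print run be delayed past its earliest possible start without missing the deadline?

Nothing blocks file preflight, so it runs from minute 0 to minute 35.
After file preflight (finishes minute 35), the print run can start at minute 35 and finishes at minute 89.

Working backward from the deadline:
Folding has no dependents, so it just needs to finish by minute 309. Starting by 309 − 25 = minute 284 achieves that.
Nothing follows the bindery step; the deadline of minute 309 is its only limit. It must start by 309 − 60 = minute 249.
For trimming: folding (must start by minute 284); the bindery step (must start by minute 249, minus 5-minute gap → minute 244). The most restrictive is minute 244; with a 55-minute duration, trimming must start by minute 189.
Drying has to be done before trimming (must start by minute 189, minus 5-minute gap → minute 184). That means finishing by minute 184, i.e. starting by 184 − 57 = minute 127.
The print run feeds into drying (must start by minute 127, minus 10-minute gap → minute 117); so the print run must finish by minute 117 and therefore start by minute 63.
So the print run can start as early as minute 35 and as late as minute 63, giving 63 − 35 = 28 minutes of slack.

28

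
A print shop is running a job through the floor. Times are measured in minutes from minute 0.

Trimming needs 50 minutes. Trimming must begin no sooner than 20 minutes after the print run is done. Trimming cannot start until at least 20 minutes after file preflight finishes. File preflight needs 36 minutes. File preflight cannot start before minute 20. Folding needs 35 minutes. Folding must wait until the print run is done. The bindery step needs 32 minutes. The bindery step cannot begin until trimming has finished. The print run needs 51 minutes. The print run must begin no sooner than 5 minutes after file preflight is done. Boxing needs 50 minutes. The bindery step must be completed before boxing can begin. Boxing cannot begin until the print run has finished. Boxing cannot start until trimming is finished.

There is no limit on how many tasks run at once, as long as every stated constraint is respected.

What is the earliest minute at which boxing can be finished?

File preflight cannot begin until its own release at minute 20. It runs from minute 20 to 20 + 36 = minute 56.
After file preflight (finishes minute 56, plus 5-minute gap → minute 61), the print run can start at minute 61 and finishes at minute 112.
Trimming needs all of the print run (finishes minute 112, plus 20-minute gap → minute 132); file preflight (finishes minute 56, plus 20-minute gap → minute 76). That puts its earliest start at minute 132; it finishes at 132 + 50 = minute 182.
After trimming (finishes minute 182), the bindery step can start at minute 182 and finishes at minute 214.
Boxing needs all of the bindery step (finishes minute 214); the print run (finishes minute 112); trimming (finishes minute 182). That puts its earliest start at minute 214; it finishes at 214 + 50 = minute 264.

264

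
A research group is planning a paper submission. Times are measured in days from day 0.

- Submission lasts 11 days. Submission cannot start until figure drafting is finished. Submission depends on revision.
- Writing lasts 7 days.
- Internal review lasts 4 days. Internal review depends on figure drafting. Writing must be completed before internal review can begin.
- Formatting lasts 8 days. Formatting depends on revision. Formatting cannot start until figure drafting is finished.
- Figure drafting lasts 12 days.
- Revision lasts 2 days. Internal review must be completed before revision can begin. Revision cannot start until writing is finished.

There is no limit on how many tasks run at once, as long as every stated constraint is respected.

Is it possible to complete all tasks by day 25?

No

Writing can start immediately at day 0; it finishes at day 7.
Figure drafting can start immediately at day 0; it finishes at day 12.
Internal review cannot start until figure drafting (finishes day 12); writing (finishes day 7). The controlling bound is day 12, so internal review finishes at 12 + 4 = day 16.
Revision cannot start until internal review (finishes day 16); writing (finishes day 7). The controlling bound is day 16, so revision finishes at 16 + 2 = day 18.
For submission: figure drafting (finishes day 12); revision (finishes day 18). Taking the maximum gives a start of day 18, and it finishes at 18 + 11 = day 29.
Formatting needs all of revision (finishes day 18); figure drafting (finishes day 12). That puts its earliest start at day 18; it finishes at 18 + 8 = day 26.
The earliest everything can be done is day 29, which is after the deadline of 25, so it is not possible.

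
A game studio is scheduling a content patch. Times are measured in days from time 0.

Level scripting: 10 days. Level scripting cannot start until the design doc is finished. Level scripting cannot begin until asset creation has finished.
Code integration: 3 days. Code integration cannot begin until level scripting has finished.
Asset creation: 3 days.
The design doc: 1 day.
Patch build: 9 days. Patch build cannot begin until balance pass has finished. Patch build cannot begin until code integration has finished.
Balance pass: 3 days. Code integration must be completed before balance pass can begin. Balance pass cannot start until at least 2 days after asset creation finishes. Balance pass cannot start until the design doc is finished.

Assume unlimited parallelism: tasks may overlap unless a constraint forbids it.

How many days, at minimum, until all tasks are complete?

Nothing blocks asset creation, so it runs from day 0 to day 3.
Nothing blocks the design doc, so it runs from day 0 to day 1.
Level scripting needs all of the design doc (finishes day 1); asset creation (finishes day 3). That puts its earliest start at day 3; it finishes at 3 + 10 = day 13.
Code integration waits on level scripting (finishes day 13), so it starts at day 13 and finishes at 13 + 3 = day 16.
For balance pass: code integration (finishes day 16); asset creation (finishes day 3, plus 2-day gap → day 5); the design doc (finishes day 1). Taking the maximum gives a start of day 16, and it finishes at 16 + 3 = day 19.
For patch build: balance pass (finishes day 19); code integration (finishes day 16). Taking the maximum gives a start of day 19, and it finishes at 19 + 9 = day 28.
All tasks are finished once the last one completes. Finish times: The design doc at 1, Asset creation at 3, Level scripting at 13, Code integration at 16, Balance pass at 19, Patch build at 28. The latest is day 28.

28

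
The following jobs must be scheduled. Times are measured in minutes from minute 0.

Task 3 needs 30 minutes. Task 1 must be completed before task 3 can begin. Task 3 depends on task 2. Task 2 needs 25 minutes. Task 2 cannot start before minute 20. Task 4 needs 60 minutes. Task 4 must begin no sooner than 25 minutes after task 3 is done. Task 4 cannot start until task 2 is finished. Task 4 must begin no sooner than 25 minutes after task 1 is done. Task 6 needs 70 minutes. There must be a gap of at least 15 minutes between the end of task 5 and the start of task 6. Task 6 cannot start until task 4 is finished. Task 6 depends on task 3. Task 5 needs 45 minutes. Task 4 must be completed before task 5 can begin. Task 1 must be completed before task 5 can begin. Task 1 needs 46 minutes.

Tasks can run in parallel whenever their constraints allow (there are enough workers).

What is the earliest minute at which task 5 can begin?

161

Task 2 cannot begin until its own release at minute 20. It runs from minute 20 to 20 + 25 = minute 45.
Task 1 can start immediately at minute 0; it finishes at minute 46.
For task 3: task 1 (finishes minute 46); task 2 (finishes minute 45). Taking the maximum gives a start of minute 46, and it finishes at 46 + 30 = minute 76.
Task 4 cannot start until task 3 (finishes minute 76, plus 25-minute gap → minute 101); task 2 (finishes minute 45); task 1 (finishes minute 46, plus 25-minute gap → minute 71). The controlling bound is minute 101, so task 4 finishes at 101 + 60 = minute 161.
Task 5 waits on task 4 (finishes minute 161); task 1 (finishes minute 46). The latest of these is minute 161, which is the earliest task 5 can start.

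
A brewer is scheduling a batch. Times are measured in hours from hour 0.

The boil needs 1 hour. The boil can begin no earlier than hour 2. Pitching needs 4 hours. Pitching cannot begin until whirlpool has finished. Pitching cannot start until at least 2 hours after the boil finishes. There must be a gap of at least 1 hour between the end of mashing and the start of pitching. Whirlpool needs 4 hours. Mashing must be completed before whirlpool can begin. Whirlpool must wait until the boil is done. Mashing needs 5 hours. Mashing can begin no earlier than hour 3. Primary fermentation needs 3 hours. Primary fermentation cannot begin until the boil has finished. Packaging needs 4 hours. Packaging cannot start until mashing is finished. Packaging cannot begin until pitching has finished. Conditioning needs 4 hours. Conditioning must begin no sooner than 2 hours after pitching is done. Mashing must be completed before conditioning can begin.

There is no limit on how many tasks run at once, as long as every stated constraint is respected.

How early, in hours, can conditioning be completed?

22

After its own release at hour 2, the boil can start at hour 2 and finishes at hour 3.
After its own release at hour 3, mashing can start at hour 3 and finishes at hour 8.
For whirlpool: mashing (finishes hour 8); the boil (finishes hour 3). Taking the maximum gives a start of hour 8, and it finishes at 8 + 4 = hour 12.
Pitching cannot start until whirlpool (finishes hour 12); the boil (finishes hour 3, plus 2-hour gap → hour 5); mashing (finishes hour 8, plus 1-hour gap → hour 9). The controlling bound is hour 12, so pitching finishes at 12 + 4 = hour 16.
Conditioning cannot start until pitching (finishes hour 16, plus 2-hour gap → hour 18); mashing (finishes hour 8). The controlling bound is hour 18, so conditioning finishes at 18 + 4 = hour 22.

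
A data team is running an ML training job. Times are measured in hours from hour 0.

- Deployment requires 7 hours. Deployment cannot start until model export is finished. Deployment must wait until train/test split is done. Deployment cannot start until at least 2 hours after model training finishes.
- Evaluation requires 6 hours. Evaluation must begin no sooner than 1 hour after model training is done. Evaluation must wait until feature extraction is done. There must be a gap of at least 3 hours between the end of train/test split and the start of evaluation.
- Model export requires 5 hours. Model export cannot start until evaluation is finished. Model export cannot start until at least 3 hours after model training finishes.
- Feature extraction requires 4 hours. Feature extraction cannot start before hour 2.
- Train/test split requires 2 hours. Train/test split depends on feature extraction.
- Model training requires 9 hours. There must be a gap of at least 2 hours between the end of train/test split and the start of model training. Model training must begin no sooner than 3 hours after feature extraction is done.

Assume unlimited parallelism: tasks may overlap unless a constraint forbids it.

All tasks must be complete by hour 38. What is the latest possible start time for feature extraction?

2

To finish by hour 38, deployment (duration 7) must start no later than hour 31.
Since deployment (must start by hour 31) depends on it, model export must finish by hour 31. Backing off its 5-hour duration gives a latest start of hour 26.
Evaluation must finish before model export (must start by hour 26). With a 6-hour duration, evaluation must start by 26 − 6 = hour 20.
Model training must finish in time for evaluation (must start by hour 20, minus 1-hour gap → hour 19); model export (must start by hour 26, minus 3-hour gap → hour 23); deployment (must start by hour 31, minus 2-hour gap → hour 29). The tightest is hour 19, so model training must start by 19 − 9 = hour 10.
For train/test split: model training (must start by hour 10, minus 2-hour gap → hour 8); evaluation (must start by hour 20, minus 3-hour gap → hour 17); deployment (must start by hour 31). The most restrictive is hour 8; with a 2-hour duration, train/test split must start by hour 6.
For feature extraction: train/test split (must start by hour 6); model training (must start by hour 10, minus 3-hour gap → hour 7); evaluation (must start by hour 20). The most restrictive is hour 6; with a 4-hour duration, feature extraction must start by hour 2.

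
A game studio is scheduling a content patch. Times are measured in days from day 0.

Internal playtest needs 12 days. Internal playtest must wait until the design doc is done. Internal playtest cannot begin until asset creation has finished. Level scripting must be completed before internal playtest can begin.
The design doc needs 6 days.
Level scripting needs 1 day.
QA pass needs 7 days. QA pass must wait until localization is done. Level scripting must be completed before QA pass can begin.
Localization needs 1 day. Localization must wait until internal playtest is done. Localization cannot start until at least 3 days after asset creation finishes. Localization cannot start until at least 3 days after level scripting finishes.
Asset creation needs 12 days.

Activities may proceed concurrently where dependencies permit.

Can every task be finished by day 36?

Nothing blocks level scripting, so it runs from day 0 to day 1.
Nothing blocks asset creation, so it runs from day 0 to day 12.
The design doc has no prerequisites, so it starts at day 0 and finishes at day 6.
For internal playtest: the design doc (finishes day 6); asset creation (finishes day 12); level scripting (finishes day 1). Taking the maximum gives a start of day 12, and it finishes at 12 + 12 = day 24.
Localization has to wait for internal playtest (finishes day 24); asset creation (finishes day 12, plus 3-day gap → day 15); level scripting (finishes day 1, plus 3-day gap → day 4). The latest of these is day 24, so localization runs day 24 to 24 + 1 = day 25.
QA pass cannot start until localization (finishes day 25); level scripting (finishes day 1). The controlling bound is day 25, so QA pass finishes at 25 + 7 = day 32.
Every task is finished by day 32, which is no later than the deadline of 36, so the schedule is feasible.

Yes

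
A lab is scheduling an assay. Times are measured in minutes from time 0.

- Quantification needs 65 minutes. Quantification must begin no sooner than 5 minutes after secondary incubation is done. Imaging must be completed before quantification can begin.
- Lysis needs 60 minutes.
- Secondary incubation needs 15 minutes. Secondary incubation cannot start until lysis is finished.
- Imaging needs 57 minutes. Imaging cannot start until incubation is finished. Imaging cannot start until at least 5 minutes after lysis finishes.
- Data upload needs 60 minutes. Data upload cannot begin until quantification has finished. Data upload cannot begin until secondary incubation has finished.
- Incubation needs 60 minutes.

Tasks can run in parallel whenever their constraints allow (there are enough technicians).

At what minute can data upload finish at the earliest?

Incubation has no prerequisites, so it starts at minute 0 and finishes at minute 60.
Lysis has no prerequisites, so it starts at minute 0 and finishes at minute 60.
Imaging needs all of incubation (finishes minute 60); lysis (finishes minute 60, plus 5-minute gap → minute 65). That puts its earliest start at minute 65; it finishes at 65 + 57 = minute 122.
Secondary incubation cannot begin until lysis (finishes minute 60). It runs from minute 60 to 60 + 15 = minute 75.
Quantification cannot start until secondary incubation (finishes minute 75, plus 5-minute gap → minute 80); imaging (finishes minute 122). The controlling bound is minute 122, so quantification finishes at 122 + 65 = minute 187.
Data upload has to wait for quantification (finishes minute 187); secondary incubation (finishes minute 75). The latest of these is minute 187, so data upload runs minute 187 to 187 + 60 = minute 247.

247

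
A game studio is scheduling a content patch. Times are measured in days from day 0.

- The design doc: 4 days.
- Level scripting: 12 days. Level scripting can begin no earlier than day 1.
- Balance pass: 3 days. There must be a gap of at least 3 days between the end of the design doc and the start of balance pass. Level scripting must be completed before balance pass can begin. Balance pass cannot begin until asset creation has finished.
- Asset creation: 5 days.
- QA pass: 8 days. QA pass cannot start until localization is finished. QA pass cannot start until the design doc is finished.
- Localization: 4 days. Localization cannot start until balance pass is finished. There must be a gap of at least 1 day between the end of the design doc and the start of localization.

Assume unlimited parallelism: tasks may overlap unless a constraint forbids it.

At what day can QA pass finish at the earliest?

28

Level scripting waits on its own release at day 1, so it starts at day 1 and finishes at 1 + 12 = day 13.
Asset creation can start immediately at day 0; it finishes at day 5.
The design doc can start immediately at day 0; it finishes at day 4.
Balance pass has to wait for the design doc (finishes day 4, plus 3-day gap → day 7); level scripting (finishes day 13); asset creation (finishes day 5). The latest of these is day 13, so balance pass runs day 13 to 13 + 3 = day 16.
Localization cannot start until balance pass (finishes day 16); the design doc (finishes day 4, plus 1-day gap → day 5). The controlling bound is day 16, so localization finishes at 16 + 4 = day 20.
For QA pass: localization (finishes day 20); the design doc (finishes day 4). Taking the maximum gives a start of day 20, and it finishes at 20 + 8 = day 28.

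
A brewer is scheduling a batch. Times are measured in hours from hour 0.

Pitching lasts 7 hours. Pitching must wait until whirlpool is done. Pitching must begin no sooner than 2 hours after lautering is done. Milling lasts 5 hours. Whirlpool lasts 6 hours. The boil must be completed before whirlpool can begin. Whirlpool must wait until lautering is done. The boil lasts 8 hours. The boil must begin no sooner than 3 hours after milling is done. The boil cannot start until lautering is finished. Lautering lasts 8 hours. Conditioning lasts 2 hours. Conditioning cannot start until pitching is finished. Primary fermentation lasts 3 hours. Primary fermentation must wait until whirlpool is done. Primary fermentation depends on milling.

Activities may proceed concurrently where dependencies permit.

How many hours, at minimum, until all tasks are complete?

31

Lautering can start immediately at hour 0; it finishes at hour 8.
Milling can start immediately at hour 0; it finishes at hour 5.
The boil needs all of milling (finishes hour 5, plus 3-hour gap → hour 8); lautering (finishes hour 8). That puts its earliest start at hour 8; it finishes at 8 + 8 = hour 16.
Whirlpool needs all of the boil (finishes hour 16); lautering (finishes hour 8). That puts its earliest start at hour 16; it finishes at 16 + 6 = hour 22.
Primary fermentation has to wait for whirlpool (finishes hour 22); milling (finishes hour 5). The latest of these is hour 22, so primary fermentation runs hour 22 to 22 + 3 = hour 25.
For pitching: whirlpool (finishes hour 22); lautering (finishes hour 8, plus 2-hour gap → hour 10). Taking the maximum gives a start of hour 22, and it finishes at 22 + 7 = hour 29.
Conditioning cannot begin until pitching (finishes hour 29). It runs from hour 29 to 29 + 2 = hour 31.
All tasks are finished once the last one completes. Finish times: Milling at 5, Lautering at 8, The boil at 16, Whirlpool at 22, Pitching at 29, Primary fermentation at 25, Conditioning at 31. The latest is hour 31.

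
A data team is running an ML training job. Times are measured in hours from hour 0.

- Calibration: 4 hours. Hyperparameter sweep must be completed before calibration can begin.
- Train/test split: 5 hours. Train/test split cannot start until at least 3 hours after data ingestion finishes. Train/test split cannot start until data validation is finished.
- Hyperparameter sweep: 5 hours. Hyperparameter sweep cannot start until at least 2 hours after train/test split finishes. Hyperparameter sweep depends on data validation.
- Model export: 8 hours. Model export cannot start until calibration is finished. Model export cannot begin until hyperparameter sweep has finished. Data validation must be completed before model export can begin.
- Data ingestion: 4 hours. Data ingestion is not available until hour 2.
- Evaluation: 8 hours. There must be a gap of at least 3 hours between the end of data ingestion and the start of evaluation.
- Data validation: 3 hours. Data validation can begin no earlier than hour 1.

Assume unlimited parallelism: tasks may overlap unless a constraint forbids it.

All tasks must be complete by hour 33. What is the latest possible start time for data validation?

6

Model export has no dependents, so it just needs to finish by hour 33. Starting by 33 − 8 = hour 25 achieves that.
Calibration feeds into model export (must start by hour 25); so calibration must finish by hour 25 and therefore start by hour 21.
Hyperparameter sweep has several dependents: calibration (must start by hour 21); model export (must start by hour 25). The earliest of those limits is hour 21, so hyperparameter sweep must start by 21 − 5 = hour 16.
Train/test split must finish before hyperparameter sweep (must start by hour 16, minus 2-hour gap → hour 14). With a 5-hour duration, train/test split must start by 14 − 5 = hour 9.
Data validation has several dependents: train/test split (must start by hour 9); hyperparameter sweep (must start by hour 16); model export (must start by hour 25). The earliest of those limits is hour 9, so data validation must start by 9 − 3 = hour 6.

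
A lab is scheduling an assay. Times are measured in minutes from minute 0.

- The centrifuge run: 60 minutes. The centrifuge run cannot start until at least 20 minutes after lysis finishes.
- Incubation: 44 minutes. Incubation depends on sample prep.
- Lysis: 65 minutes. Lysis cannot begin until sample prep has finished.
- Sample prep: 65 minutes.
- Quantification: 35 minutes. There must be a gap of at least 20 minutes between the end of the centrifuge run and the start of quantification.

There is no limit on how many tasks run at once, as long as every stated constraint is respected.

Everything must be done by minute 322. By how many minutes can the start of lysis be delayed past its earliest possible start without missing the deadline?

57

Sample prep can start immediately at minute 0; it finishes at minute 65.
After sample prep (finishes minute 65), lysis can start at minute 65 and finishes at minute 130.

Working backward from the deadline:
Quantification must finish by minute 322; it takes 35 minutes, so it must start by 322 − 35 = minute 287.
The centrifuge run must finish before quantification (must start by minute 287, minus 20-minute gap → minute 267). With a 60-minute duration, the centrifuge run must start by 267 − 60 = minute 207.
Lysis feeds into the centrifuge run (must start by minute 207, minus 20-minute gap → minute 187); so lysis must finish by minute 187 and therefore start by minute 122.
So lysis can start as early as minute 65 and as late as minute 122, giving 122 − 65 = 57 minutes of slack.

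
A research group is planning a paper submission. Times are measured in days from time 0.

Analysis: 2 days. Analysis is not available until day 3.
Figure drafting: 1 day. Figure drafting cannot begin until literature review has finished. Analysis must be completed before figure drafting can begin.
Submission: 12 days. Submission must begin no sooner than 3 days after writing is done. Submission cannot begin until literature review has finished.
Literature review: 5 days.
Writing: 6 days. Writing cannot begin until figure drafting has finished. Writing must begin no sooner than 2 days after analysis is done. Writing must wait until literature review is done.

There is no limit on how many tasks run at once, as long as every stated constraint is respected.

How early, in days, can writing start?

7

Analysis cannot begin until its own release at day 3. It runs from day 3 to 3 + 2 = day 5.
Literature review has no prerequisites, so it starts at day 0 and finishes at day 5.
Figure drafting has to wait for literature review (finishes day 5); analysis (finishes day 5). The latest of these is day 5, so figure drafting runs day 5 to 5 + 1 = day 6.
Writing waits on figure drafting (finishes day 6); analysis (finishes day 5, plus 2-day gap → day 7); literature review (finishes day 5). The latest of these is day 7, which is the earliest writing can start.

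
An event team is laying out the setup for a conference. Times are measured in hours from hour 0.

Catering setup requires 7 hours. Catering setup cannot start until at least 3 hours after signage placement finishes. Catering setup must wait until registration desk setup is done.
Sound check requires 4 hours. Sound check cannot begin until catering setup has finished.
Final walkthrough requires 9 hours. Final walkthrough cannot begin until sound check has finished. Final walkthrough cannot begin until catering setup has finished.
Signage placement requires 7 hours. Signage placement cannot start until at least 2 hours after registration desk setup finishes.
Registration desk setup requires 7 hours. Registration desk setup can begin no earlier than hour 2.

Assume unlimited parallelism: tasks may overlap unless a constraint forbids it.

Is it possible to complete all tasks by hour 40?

No

After its own release at hour 2, registration desk setup can start at hour 2 and finishes at hour 9.
After registration desk setup (finishes hour 9, plus 2-hour gap → hour 11), signage placement can start at hour 11 and finishes at hour 18.
Catering setup needs all of signage placement (finishes hour 18, plus 3-hour gap → hour 21); registration desk setup (finishes hour 9). That puts its earliest start at hour 21; it finishes at 21 + 7 = hour 28.
Sound check waits on catering setup (finishes hour 28), so it starts at hour 28 and finishes at 28 + 4 = hour 32.
For final walkthrough: sound check (finishes hour 32); catering setup (finishes hour 28). Taking the maximum gives a start of hour 32, and it finishes at 32 + 9 = hour 41.
The earliest everything can be done is hour 41, which is after the deadline of 40, so it is not possible.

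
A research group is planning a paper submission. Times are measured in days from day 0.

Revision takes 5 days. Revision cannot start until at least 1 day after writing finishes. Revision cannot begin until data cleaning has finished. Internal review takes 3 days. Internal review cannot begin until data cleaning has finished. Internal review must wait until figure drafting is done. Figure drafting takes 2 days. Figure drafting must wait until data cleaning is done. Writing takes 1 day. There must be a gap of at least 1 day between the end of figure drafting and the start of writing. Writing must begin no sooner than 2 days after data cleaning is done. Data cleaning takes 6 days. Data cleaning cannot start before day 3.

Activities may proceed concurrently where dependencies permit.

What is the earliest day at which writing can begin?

12

After its own release at day 3, data cleaning can start at day 3 and finishes at day 9.
Figure drafting waits on data cleaning (finishes day 9), so it starts at day 9 and finishes at 9 + 2 = day 11.
Writing waits on figure drafting (finishes day 11, plus 1-day gap → day 12); data cleaning (finishes day 9, plus 2-day gap → day 11). The latest of these is day 12, which is the earliest writing can start.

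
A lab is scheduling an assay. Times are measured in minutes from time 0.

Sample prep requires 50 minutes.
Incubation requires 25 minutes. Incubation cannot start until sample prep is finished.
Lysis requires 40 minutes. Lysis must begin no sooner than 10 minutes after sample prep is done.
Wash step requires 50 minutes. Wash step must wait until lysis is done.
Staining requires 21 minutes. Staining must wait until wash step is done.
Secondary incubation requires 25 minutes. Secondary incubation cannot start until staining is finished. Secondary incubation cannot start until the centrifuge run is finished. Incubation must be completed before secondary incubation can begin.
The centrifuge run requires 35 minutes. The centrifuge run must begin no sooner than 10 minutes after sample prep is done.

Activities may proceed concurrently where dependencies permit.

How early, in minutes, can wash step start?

100

Sample prep has no prerequisites, so it starts at minute 0 and finishes at minute 50.
Lysis cannot begin until sample prep (finishes minute 50, plus 10-minute gap → minute 60). It runs from minute 60 to 60 + 40 = minute 100.
Wash step waits on lysis (finishes minute 100), so the earliest it can start is minute 100.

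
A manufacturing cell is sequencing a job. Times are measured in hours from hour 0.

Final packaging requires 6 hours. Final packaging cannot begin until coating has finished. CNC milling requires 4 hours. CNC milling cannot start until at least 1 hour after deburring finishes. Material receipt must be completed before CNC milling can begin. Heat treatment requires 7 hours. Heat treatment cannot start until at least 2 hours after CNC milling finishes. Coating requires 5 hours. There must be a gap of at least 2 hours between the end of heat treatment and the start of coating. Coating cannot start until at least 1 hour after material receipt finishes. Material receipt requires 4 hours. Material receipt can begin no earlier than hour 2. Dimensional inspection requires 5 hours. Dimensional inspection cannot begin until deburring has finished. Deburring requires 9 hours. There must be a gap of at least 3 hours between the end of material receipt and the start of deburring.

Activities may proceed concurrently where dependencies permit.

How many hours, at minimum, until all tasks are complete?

Material receipt cannot begin until its own release at hour 2. It runs from hour 2 to 2 + 4 = hour 6.
Deburring waits on material receipt (finishes hour 6, plus 3-hour gap → hour 9), so it starts at hour 9 and finishes at 9 + 9 = hour 18.
After deburring (finishes hour 18), dimensional inspection can start at hour 18 and finishes at hour 23.
CNC milling has to wait for deburring (finishes hour 18, plus 1-hour gap → hour 19); material receipt (finishes hour 6). The latest of these is hour 19, so CNC milling runs hour 19 to 19 + 4 = hour 23.
After CNC milling (finishes hour 23, plus 2-hour gap → hour 25), heat treatment can start at hour 25 and finishes at hour 32.
Coating needs all of heat treatment (finishes hour 32, plus 2-hour gap → hour 34); material receipt (finishes hour 6, plus 1-hour gap → hour 7). That puts its earliest start at hour 34; it finishes at 34 + 5 = hour 39.
Final packaging cannot begin until coating (finishes hour 39). It runs from hour 39 to 39 + 6 = hour 45.
All tasks are finished once the last one completes. Finish times: Material receipt at 6, Deburring at 18, CNC milling at 23, Heat treatment at 32, Dimensional inspection at 23, Coating at 39, Final packaging at 45. The latest is hour 45.

45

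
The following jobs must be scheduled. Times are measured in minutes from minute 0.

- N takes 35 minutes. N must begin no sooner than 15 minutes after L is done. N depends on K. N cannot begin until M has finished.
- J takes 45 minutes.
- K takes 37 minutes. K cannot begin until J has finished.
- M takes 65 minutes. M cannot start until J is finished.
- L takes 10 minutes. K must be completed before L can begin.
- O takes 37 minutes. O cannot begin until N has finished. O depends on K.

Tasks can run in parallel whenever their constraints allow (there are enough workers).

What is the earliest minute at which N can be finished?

J has no prerequisites, so it starts at minute 0 and finishes at minute 45.
M cannot begin until J (finishes minute 45). It runs from minute 45 to 45 + 65 = minute 110.
K cannot begin until J (finishes minute 45). It runs from minute 45 to 45 + 37 = minute 82.
L cannot begin until K (finishes minute 82). It runs from minute 82 to 82 + 10 = minute 92.
N cannot start until L (finishes minute 92, plus 15-minute gap → minute 107); K (finishes minute 82); M (finishes minute 110). The controlling bound is minute 110, so N finishes at 110 + 35 = minute 145.

145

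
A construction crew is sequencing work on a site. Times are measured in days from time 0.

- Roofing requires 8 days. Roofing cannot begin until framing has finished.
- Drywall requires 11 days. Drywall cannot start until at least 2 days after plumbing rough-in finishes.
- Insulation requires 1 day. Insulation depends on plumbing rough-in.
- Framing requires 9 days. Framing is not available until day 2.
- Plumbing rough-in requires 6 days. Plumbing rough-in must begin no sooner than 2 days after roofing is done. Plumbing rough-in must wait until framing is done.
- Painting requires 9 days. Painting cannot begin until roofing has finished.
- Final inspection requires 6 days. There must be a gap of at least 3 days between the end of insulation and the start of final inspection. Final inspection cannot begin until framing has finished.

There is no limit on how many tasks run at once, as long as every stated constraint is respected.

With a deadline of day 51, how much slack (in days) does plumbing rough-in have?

11

Framing waits on its own release at day 2, so it starts at day 2 and finishes at 2 + 9 = day 11.
Roofing waits on framing (finishes day 11), so it starts at day 11 and finishes at 11 + 8 = day 19.
Plumbing rough-in cannot start until roofing (finishes day 19, plus 2-day gap → day 21); framing (finishes day 11). The controlling bound is day 21, so plumbing rough-in finishes at 21 + 6 = day 27.

Working backward from the deadline:
Final inspection must finish by day 51; it takes 6 days, so it must start by 51 − 6 = day 45.
Insulation has to be done before final inspection (must start by day 45, minus 3-day gap → day 42). That means finishing by day 42, i.e. starting by 42 − 1 = day 41.
Drywall has no dependents, so it just needs to finish by day 51. Starting by 51 − 11 = day 40 achieves that.
For plumbing rough-in: insulation (must start by day 41); drywall (must start by day 40, minus 2-day gap → day 38). The most restrictive is day 38; with a 6-day duration, plumbing rough-in must start by day 32.
So plumbing rough-in can start as early as day 21 and as late as day 32, giving 32 − 21 = 11 days of slack.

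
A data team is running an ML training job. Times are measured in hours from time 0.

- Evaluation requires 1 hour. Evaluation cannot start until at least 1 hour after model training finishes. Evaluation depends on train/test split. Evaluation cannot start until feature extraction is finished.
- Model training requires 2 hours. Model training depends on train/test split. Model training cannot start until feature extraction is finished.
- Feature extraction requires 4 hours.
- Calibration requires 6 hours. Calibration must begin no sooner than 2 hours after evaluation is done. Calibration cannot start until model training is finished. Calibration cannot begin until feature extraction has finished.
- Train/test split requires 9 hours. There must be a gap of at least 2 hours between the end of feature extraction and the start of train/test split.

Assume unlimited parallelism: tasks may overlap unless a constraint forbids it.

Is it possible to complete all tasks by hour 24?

Feature extraction has no prerequisites, so it starts at hour 0 and finishes at hour 4.
Train/test split cannot begin until feature extraction (finishes hour 4, plus 2-hour gap → hour 6). It runs from hour 6 to 6 + 9 = hour 15.
Model training has to wait for train/test split (finishes hour 15); feature extraction (finishes hour 4). The latest of these is hour 15, so model training runs hour 15 to 15 + 2 = hour 17.
Evaluation has to wait for model training (finishes hour 17, plus 1-hour gap → hour 18); train/test split (finishes hour 15); feature extraction (finishes hour 4). The latest of these is hour 18, so evaluation runs hour 18 to 18 + 1 = hour 19.
For calibration: evaluation (finishes hour 19, plus 2-hour gap → hour 21); model training (finishes hour 17); feature extraction (finishes hour 4). Taking the maximum gives a start of hour 21, and it finishes at 21 + 6 = hour 27.
The earliest everything can be done is hour 27, which is after the deadline of 24, so it is not possible.

No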